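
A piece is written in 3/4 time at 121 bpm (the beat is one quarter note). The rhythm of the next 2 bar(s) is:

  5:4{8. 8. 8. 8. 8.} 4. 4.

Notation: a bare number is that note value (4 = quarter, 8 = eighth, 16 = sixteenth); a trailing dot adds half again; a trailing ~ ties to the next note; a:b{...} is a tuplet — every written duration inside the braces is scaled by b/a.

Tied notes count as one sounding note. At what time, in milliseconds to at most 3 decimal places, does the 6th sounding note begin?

note 6 onset = 3b = 1487.603ms

1. 0.0ms @ 0 + 297.521ms (3/5)
2. 297.521ms @ 3/5 + 297.521ms (3/5)
3. 595.041ms @ 6/5 + 297.521ms (3/5)
4. 892.562ms @ 9/5 + 297.521ms (3/5)
5. 1190.083ms @ 12/5 + 297.521ms (3/5)
6. 1487.603ms @ 3 + 743.802ms (3/2)
7. 2231.405ms @ 9/2 + 743.802ms (3/2)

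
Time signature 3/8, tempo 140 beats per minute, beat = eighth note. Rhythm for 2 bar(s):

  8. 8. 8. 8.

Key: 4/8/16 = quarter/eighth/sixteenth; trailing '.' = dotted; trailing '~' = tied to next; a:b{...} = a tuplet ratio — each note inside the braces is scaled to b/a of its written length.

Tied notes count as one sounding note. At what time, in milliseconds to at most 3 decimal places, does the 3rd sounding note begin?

note 3 onset = 3b = 1285.714ms

1. 0.0ms @ 0 + 642.857ms (3/2)
2. 642.857ms @ 3/2 + 642.857ms (3/2)
3. 1285.714ms @ 3 + 642.857ms (3/2)
4. 1928.571ms @ 9/2 + 642.857ms (3/2)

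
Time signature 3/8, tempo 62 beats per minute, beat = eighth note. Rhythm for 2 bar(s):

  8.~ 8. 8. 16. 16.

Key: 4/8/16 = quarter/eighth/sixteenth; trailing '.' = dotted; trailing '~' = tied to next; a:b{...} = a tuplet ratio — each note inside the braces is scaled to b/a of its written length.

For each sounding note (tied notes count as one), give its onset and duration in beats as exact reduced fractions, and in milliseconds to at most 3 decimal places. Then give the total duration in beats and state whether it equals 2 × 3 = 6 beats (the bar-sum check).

1) 0.0ms=0b +2903.226ms=3b
2) 2903.226ms=3b +1451.613ms=3/2b
3) 4354.839ms=9/2b +725.806ms=3/4b
4) 5080.645ms=21/4b +725.806ms=3/4b
Σ=6b of 6 (62bpm 3/8) — PASS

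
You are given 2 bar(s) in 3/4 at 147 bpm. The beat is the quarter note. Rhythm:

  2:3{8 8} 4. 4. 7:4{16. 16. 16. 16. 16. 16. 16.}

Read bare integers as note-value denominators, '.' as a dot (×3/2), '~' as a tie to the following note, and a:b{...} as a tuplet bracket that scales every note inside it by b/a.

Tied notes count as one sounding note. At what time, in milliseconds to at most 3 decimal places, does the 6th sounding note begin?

1. 0.0ms @ 0 + 306.122ms (3/4)
2. 306.122ms @ 3/4 + 306.122ms (3/4)
3. 612.245ms @ 3/2 + 612.245ms (3/2)
4. 1224.49ms @ 3 + 612.245ms (3/2)
5. 1836.735ms @ 9/2 + 87.464ms (3/14)
6. 1924.198ms @ 33/7 + 87.464ms (3/14)
7. 2011.662ms @ 69/14 + 87.464ms (3/14)
8. 2099.125ms @ 36/7 + 87.464ms (3/14)
9. 2186.589ms @ 75/14 + 87.464ms (3/14)
10. 2274.052ms @ 39/7 + 87.464ms (3/14)
11. 2361.516ms @ 81/14 + 87.464ms (3/14)

note 6 onset = 33/7b = 1924.198ms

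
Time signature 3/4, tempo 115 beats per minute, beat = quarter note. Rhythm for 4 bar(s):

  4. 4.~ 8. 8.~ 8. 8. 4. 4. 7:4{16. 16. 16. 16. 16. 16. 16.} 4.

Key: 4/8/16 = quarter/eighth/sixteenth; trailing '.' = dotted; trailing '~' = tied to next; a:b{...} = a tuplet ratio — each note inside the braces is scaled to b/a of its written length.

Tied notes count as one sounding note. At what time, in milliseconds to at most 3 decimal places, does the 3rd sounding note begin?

1. 0.0ms @ 0 + 782.609ms (3/2)
2. 782.609ms @ 3/2 + 1173.913ms (9/4)
3. 1956.522ms @ 15/4 + 782.609ms (3/2)
4. 2739.13ms @ 21/4 + 391.304ms (3/4)
5. 3130.435ms @ 6 + 782.609ms (3/2)
6. 3913.043ms @ 15/2 + 782.609ms (3/2)
7. 4695.652ms @ 9 + 111.801ms (3/14)
8. 4807.453ms @ 129/14 + 111.801ms (3/14)
9. 4919.255ms @ 66/7 + 111.801ms (3/14)
10. 5031.056ms @ 135/14 + 111.801ms (3/14)
11. 5142.857ms @ 69/7 + 111.801ms (3/14)
12. 5254.658ms @ 141/14 + 111.801ms (3/14)
13. 5366.46ms @ 72/7 + 111.801ms (3/14)
14. 5478.261ms @ 21/2 + 782.609ms (3/2)

note 3 onset = 15/4b = 1956.522ms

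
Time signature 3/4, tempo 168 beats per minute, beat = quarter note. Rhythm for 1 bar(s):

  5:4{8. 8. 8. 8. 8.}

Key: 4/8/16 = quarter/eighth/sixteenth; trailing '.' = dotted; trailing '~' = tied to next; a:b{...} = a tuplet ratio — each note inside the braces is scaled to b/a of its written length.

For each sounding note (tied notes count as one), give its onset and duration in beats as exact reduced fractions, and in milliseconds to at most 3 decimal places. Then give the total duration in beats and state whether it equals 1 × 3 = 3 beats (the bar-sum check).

1) 0.0ms=0b +214.286ms=3/5b
2) 214.286ms=3/5b +214.286ms=3/5b
3) 428.571ms=6/5b +214.286ms=3/5b
4) 642.857ms=9/5b +214.286ms=3/5b
5) 857.143ms=12/5b +214.286ms=3/5b
Σ=3b of 3 (168bpm 3/4) — PASS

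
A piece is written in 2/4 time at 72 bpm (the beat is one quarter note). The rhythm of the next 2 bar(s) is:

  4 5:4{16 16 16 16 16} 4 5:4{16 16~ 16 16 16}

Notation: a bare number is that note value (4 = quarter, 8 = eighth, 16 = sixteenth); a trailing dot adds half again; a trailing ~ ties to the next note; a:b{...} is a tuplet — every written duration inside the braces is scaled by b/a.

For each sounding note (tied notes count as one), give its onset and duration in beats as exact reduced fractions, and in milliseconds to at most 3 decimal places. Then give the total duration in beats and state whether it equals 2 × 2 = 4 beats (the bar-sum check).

1) 0.0ms=0b +833.333ms=1b
2) 833.333ms=1b +166.667ms=1/5b
3) 1000.0ms=6/5b +166.667ms=1/5b
4) 1166.667ms=7/5b +166.667ms=1/5b
5) 1333.333ms=8/5b +166.667ms=1/5b
6) 1500.0ms=9/5b +166.667ms=1/5b
7) 1666.667ms=2b +833.333ms=1b
8) 2500.0ms=3b +166.667ms=1/5b
9) 2666.667ms=16/5b +333.333ms=2/5b
10) 3000.0ms=18/5b +166.667ms=1/5b
11) 3166.667ms=19/5b +166.667ms=1/5b
Σ=4b of 4 (72bpm 2/4) — PASS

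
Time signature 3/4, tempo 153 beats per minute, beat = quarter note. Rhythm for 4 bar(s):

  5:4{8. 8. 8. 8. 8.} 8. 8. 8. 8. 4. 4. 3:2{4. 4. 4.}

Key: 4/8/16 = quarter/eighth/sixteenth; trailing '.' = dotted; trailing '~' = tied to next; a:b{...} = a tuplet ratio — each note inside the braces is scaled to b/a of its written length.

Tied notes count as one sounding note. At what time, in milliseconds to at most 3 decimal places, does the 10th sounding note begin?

1. 0.0ms @ 0 + 235.294ms (3/5)
2. 235.294ms @ 3/5 + 235.294ms (3/5)
3. 470.588ms @ 6/5 + 235.294ms (3/5)
4. 705.882ms @ 9/5 + 235.294ms (3/5)
5. 941.176ms @ 12/5 + 235.294ms (3/5)
6. 1176.471ms @ 3 + 294.118ms (3/4)
7. 1470.588ms @ 15/4 + 294.118ms (3/4)
8. 1764.706ms @ 9/2 + 294.118ms (3/4)
9. 2058.824ms @ 21/4 + 294.118ms (3/4)
10. 2352.941ms @ 6 + 588.235ms (3/2)
11. 2941.176ms @ 15/2 + 588.235ms (3/2)
12. 3529.412ms @ 9 + 392.157ms (1)
13. 3921.569ms @ 10 + 392.157ms (1)
14. 4313.725ms @ 11 + 392.157ms (1)

note 10 onset = 6b = 2352.941ms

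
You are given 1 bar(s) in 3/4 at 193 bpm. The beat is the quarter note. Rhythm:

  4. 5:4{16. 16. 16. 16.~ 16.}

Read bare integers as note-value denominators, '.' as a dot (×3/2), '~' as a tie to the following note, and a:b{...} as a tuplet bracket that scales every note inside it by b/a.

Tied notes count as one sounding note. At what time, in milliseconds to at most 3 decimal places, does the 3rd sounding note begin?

note 3 onset = 9/5b = 559.585ms

1. 0.0ms @ 0 + 466.321ms (3/2)
2. 466.321ms @ 3/2 + 93.264ms (3/10)
3. 559.585ms @ 9/5 + 93.264ms (3/10)
4. 652.85ms @ 21/10 + 93.264ms (3/10)
5. 746.114ms @ 12/5 + 186.528ms (3/5)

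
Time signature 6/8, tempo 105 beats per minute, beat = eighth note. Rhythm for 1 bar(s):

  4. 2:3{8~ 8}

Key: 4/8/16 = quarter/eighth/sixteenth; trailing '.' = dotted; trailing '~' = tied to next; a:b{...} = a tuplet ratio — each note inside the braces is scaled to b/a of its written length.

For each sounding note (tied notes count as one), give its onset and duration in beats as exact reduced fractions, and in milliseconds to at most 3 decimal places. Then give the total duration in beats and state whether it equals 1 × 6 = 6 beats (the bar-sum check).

1) 0.0ms=0b +1714.286ms=3b
2) 1714.286ms=3b +1714.286ms=3b
Σ=6b of 6 (105bpm 6/8) — PASS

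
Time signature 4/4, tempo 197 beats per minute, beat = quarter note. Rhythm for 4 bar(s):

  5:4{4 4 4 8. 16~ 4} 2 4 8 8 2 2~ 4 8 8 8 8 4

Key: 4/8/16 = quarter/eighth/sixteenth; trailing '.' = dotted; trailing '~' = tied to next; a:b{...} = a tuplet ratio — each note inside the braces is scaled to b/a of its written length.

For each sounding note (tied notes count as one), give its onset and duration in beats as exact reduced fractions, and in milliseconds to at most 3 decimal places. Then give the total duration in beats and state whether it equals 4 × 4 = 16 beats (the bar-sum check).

1) 0.0ms=0b +243.655ms=4/5b
2) 243.655ms=4/5b +243.655ms=4/5b
3) 487.31ms=8/5b +243.655ms=4/5b
4) 730.964ms=12/5b +182.741ms=3/5b
5) 913.706ms=3b +304.569ms=1b
6) 1218.274ms=4b +609.137ms=2b
7) 1827.411ms=6b +304.569ms=1b
8) 2131.98ms=7b +152.284ms=1/2b
9) 2284.264ms=15/2b +152.284ms=1/2b
10) 2436.548ms=8b +609.137ms=2b
11) 3045.685ms=10b +913.706ms=3b
12) 3959.391ms=13b +152.284ms=1/2b
13) 4111.675ms=27/2b +152.284ms=1/2b
14) 4263.959ms=14b +152.284ms=1/2b
15) 4416.244ms=29/2b +152.284ms=1/2b
16) 4568.528ms=15b +304.569ms=1b
Σ=16b of 16 (197bpm 4/4) — PASS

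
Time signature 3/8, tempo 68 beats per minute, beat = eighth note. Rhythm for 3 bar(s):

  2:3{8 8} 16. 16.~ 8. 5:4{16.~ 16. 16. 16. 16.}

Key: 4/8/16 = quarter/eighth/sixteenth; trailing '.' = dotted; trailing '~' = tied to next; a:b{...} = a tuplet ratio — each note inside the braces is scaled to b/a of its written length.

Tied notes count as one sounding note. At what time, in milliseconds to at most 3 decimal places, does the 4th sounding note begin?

note 4 onset = 15/4b = 3308.824ms

1. 0.0ms @ 0 + 1323.529ms (3/2)
2. 1323.529ms @ 3/2 + 1323.529ms (3/2)
3. 2647.059ms @ 3 + 661.765ms (3/4)
4. 3308.824ms @ 15/4 + 1985.294ms (9/4)
5. 5294.118ms @ 6 + 1058.824ms (6/5)
6. 6352.941ms @ 36/5 + 529.412ms (3/5)
7. 6882.353ms @ 39/5 + 529.412ms (3/5)
8. 7411.765ms @ 42/5 + 529.412ms (3/5)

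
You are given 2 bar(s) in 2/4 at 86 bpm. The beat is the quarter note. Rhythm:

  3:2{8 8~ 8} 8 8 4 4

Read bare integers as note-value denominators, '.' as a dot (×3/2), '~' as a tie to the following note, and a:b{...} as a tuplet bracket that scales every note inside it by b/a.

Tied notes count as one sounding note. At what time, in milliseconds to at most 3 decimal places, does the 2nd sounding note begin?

1. 0.0ms @ 0 + 232.558ms (1/3)
2. 232.558ms @ 1/3 + 465.116ms (2/3)
3. 697.674ms @ 1 + 348.837ms (1/2)
4. 1046.512ms @ 3/2 + 348.837ms (1/2)
5. 1395.349ms @ 2 + 697.674ms (1)
6. 2093.023ms @ 3 + 697.674ms (1)

note 2 onset = 1/3b = 232.558ms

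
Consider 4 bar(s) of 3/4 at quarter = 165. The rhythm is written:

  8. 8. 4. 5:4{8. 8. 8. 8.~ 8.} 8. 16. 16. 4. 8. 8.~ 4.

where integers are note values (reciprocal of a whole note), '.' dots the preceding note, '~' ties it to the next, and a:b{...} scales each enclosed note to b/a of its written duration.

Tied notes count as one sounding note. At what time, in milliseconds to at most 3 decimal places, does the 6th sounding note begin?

1. 0.0ms @ 0 + 272.727ms (3/4)
2. 272.727ms @ 3/4 + 272.727ms (3/4)
3. 545.455ms @ 3/2 + 545.455ms (3/2)
4. 1090.909ms @ 3 + 218.182ms (3/5)
5. 1309.091ms @ 18/5 + 218.182ms (3/5)
6. 1527.273ms @ 21/5 + 218.182ms (3/5)
7. 1745.455ms @ 24/5 + 436.364ms (6/5)
8. 2181.818ms @ 6 + 272.727ms (3/4)
9. 2454.545ms @ 27/4 + 136.364ms (3/8)
10. 2590.909ms @ 57/8 + 136.364ms (3/8)
11. 2727.273ms @ 15/2 + 545.455ms (3/2)
12. 3272.727ms @ 9 + 272.727ms (3/4)
13. 3545.455ms @ 39/4 + 818.182ms (9/4)

note 6 onset = 21/5b = 1527.273ms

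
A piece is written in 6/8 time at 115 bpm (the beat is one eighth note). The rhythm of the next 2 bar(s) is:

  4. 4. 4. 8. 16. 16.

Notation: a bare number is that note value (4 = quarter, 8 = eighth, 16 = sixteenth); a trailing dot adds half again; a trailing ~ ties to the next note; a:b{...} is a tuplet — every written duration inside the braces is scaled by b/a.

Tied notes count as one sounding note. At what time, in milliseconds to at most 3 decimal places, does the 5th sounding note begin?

note 5 onset = 21/2b = 5478.261ms

1. 0.0ms @ 0 + 1565.217ms (3)
2. 1565.217ms @ 3 + 1565.217ms (3)
3. 3130.435ms @ 6 + 1565.217ms (3)
4. 4695.652ms @ 9 + 782.609ms (3/2)
5. 5478.261ms @ 21/2 + 391.304ms (3/4)
6. 5869.565ms @ 45/4 + 391.304ms (3/4)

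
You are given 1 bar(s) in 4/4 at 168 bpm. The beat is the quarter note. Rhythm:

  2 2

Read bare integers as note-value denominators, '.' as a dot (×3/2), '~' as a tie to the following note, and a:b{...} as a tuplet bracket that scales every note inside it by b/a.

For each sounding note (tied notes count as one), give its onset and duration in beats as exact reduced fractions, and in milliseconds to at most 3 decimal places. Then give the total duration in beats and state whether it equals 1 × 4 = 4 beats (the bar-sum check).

1) 0.0ms=0b +714.286ms=2b
2) 714.286ms=2b +714.286ms=2b
Σ=4b of 4 (168bpm 4/4) — PASS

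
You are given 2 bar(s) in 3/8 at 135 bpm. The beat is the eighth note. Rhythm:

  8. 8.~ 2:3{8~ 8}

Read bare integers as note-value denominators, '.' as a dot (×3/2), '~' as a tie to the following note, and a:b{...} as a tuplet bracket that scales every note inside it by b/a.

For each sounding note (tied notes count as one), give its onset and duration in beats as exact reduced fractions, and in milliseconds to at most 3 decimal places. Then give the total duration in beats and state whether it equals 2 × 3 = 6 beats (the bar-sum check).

1) 0.0ms=0b +666.667ms=3/2b
2) 666.667ms=3/2b +2000.0ms=9/2b
Σ=6b of 6 (135bpm 3/8) — PASS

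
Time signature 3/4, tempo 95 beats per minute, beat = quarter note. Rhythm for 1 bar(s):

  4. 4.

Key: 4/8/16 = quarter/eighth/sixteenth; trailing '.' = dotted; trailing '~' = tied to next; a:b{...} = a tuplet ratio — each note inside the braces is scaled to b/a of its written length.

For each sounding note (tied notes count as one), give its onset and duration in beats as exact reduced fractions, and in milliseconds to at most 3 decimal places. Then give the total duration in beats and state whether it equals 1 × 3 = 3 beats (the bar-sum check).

1) 0.0ms=0b +947.368ms=3/2b
2) 947.368ms=3/2b +947.368ms=3/2b
Σ=3b of 3 (95bpm 3/4) — PASS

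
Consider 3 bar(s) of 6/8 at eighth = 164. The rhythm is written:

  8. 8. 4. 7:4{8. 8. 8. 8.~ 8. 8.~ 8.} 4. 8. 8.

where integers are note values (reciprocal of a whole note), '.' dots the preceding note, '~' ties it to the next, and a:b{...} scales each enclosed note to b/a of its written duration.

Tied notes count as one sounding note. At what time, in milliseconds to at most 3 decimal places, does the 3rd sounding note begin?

note 3 onset = 3b = 1097.561ms

1. 0.0ms @ 0 + 548.78ms (3/2)
2. 548.78ms @ 3/2 + 548.78ms (3/2)
3. 1097.561ms @ 3 + 1097.561ms (3)
4. 2195.122ms @ 6 + 313.589ms (6/7)
5. 2508.711ms @ 48/7 + 313.589ms (6/7)
6. 2822.3ms @ 54/7 + 313.589ms (6/7)
7. 3135.889ms @ 60/7 + 627.178ms (12/7)
8. 3763.066ms @ 72/7 + 627.178ms (12/7)
9. 4390.244ms @ 12 + 1097.561ms (3)
10. 5487.805ms @ 15 + 548.78ms (3/2)
11. 6036.585ms @ 33/2 + 548.78ms (3/2)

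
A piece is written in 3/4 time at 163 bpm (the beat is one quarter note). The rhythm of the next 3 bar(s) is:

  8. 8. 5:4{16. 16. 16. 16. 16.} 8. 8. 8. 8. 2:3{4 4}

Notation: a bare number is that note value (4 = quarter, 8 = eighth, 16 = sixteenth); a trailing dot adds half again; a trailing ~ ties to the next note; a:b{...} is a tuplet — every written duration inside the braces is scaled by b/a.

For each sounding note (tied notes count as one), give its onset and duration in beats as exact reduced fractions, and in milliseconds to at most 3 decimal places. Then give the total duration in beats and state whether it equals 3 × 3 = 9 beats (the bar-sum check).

1) 0.0ms=0b +276.074ms=3/4b
2) 276.074ms=3/4b +276.074ms=3/4b
3) 552.147ms=3/2b +110.429ms=3/10b
4) 662.577ms=9/5b +110.429ms=3/10b
5) 773.006ms=21/10b +110.429ms=3/10b
6) 883.436ms=12/5b +110.429ms=3/10b
7) 993.865ms=27/10b +110.429ms=3/10b
8) 1104.294ms=3b +276.074ms=3/4b
9) 1380.368ms=15/4b +276.074ms=3/4b
10) 1656.442ms=9/2b +276.074ms=3/4b
11) 1932.515ms=21/4b +276.074ms=3/4b
12) 2208.589ms=6b +552.147ms=3/2b
13) 2760.736ms=15/2b +552.147ms=3/2b
Σ=9b of 9 (163bpm 3/4) — PASS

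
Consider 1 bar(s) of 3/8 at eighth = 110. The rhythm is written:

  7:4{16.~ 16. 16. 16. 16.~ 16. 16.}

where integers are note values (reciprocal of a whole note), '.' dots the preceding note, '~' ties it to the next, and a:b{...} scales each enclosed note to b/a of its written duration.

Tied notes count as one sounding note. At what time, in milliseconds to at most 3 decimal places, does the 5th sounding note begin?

1. 0.0ms @ 0 + 467.532ms (6/7)
2. 467.532ms @ 6/7 + 233.766ms (3/7)
3. 701.299ms @ 9/7 + 233.766ms (3/7)
4. 935.065ms @ 12/7 + 467.532ms (6/7)
5. 1402.597ms @ 18/7 + 233.766ms (3/7)

note 5 onset = 18/7b = 1402.597ms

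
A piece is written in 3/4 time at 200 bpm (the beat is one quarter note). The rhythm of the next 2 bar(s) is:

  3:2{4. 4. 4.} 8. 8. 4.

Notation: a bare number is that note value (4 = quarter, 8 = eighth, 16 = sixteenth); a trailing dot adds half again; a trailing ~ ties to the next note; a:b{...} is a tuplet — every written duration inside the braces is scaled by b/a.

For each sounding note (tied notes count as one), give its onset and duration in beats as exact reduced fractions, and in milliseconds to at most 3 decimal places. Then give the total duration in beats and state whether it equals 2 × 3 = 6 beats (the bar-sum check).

1) 0.0ms=0b +300.0ms=1b
2) 300.0ms=1b +300.0ms=1b
3) 600.0ms=2b +300.0ms=1b
4) 900.0ms=3b +225.0ms=3/4b
5) 1125.0ms=15/4b +225.0ms=3/4b
6) 1350.0ms=9/2b +450.0ms=3/2b
Σ=6b of 6 (200bpm 3/4) — PASS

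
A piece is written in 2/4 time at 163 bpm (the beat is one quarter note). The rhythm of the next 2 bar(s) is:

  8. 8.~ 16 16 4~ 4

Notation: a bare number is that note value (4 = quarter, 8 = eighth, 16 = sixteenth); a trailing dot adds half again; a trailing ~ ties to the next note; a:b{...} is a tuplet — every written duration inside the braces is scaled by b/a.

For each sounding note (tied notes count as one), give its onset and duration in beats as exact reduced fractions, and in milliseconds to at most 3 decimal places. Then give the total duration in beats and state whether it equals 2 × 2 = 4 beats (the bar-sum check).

1) 0.0ms=0b +276.074ms=3/4b
2) 276.074ms=3/4b +368.098ms=1b
3) 644.172ms=7/4b +92.025ms=1/4b
4) 736.196ms=2b +736.196ms=2b
Σ=4b of 4 (163bpm 2/4) — PASS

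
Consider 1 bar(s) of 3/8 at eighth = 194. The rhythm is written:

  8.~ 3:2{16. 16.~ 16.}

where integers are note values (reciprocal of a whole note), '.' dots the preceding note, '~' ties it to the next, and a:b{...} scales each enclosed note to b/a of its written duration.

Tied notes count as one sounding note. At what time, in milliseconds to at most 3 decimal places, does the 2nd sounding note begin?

note 2 onset = 2b = 618.557ms

1. 0.0ms @ 0 + 618.557ms (2)
2. 618.557ms @ 2 + 309.278ms (1)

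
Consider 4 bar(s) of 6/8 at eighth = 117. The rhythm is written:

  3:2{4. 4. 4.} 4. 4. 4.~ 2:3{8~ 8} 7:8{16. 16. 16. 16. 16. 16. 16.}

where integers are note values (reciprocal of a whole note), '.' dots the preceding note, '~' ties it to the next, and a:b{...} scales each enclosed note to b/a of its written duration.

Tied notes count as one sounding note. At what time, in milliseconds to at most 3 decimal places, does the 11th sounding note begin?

note 11 onset = 150/7b = 10989.011ms

1. 0.0ms @ 0 + 1025.641ms (2)
2. 1025.641ms @ 2 + 1025.641ms (2)
3. 2051.282ms @ 4 + 1025.641ms (2)
4. 3076.923ms @ 6 + 1538.462ms (3)
5. 4615.385ms @ 9 + 1538.462ms (3)
6. 6153.846ms @ 12 + 3076.923ms (6)
7. 9230.769ms @ 18 + 439.56ms (6/7)
8. 9670.33ms @ 132/7 + 439.56ms (6/7)
9. 10109.89ms @ 138/7 + 439.56ms (6/7)
10. 10549.451ms @ 144/7 + 439.56ms (6/7)
11. 10989.011ms @ 150/7 + 439.56ms (6/7)
12. 11428.571ms @ 156/7 + 439.56ms (6/7)
13. 11868.132ms @ 162/7 + 439.56ms (6/7)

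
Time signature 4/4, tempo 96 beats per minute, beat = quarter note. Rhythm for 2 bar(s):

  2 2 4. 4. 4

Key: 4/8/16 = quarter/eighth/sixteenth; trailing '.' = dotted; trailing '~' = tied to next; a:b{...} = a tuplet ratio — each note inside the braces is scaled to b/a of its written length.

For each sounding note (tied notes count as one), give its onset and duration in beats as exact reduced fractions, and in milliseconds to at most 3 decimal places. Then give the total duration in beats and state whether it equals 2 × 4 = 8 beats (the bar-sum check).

1) 0.0ms=0b +1250.0ms=2b
2) 1250.0ms=2b +1250.0ms=2b
3) 2500.0ms=4b +937.5ms=3/2b
4) 3437.5ms=11/2b +937.5ms=3/2b
5) 4375.0ms=7b +625.0ms=1b
Σ=8b of 8 (96bpm 4/4) — PASS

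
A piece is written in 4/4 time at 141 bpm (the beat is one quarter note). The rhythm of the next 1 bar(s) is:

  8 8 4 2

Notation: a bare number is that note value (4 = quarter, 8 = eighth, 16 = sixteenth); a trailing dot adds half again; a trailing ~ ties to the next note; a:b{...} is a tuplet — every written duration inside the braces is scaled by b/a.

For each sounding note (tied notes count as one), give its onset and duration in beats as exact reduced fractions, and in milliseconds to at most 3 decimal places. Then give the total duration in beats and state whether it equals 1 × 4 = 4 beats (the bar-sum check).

1) 0.0ms=0b +212.766ms=1/2b
2) 212.766ms=1/2b +212.766ms=1/2b
3) 425.532ms=1b +425.532ms=1b
4) 851.064ms=2b +851.064ms=2b
Σ=4b of 4 (141bpm 4/4) — PASS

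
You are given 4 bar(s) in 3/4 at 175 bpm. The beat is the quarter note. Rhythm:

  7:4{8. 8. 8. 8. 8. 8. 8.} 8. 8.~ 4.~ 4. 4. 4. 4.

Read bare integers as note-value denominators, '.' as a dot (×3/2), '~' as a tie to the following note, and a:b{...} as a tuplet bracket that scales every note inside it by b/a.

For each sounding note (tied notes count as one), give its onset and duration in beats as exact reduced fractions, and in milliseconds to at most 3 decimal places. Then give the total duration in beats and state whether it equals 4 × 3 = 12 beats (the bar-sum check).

1) 0.0ms=0b +146.939ms=3/7b
2) 146.939ms=3/7b +146.939ms=3/7b
3) 293.878ms=6/7b +146.939ms=3/7b
4) 440.816ms=9/7b +146.939ms=3/7b
5) 587.755ms=12/7b +146.939ms=3/7b
6) 734.694ms=15/7b +146.939ms=3/7b
7) 881.633ms=18/7b +146.939ms=3/7b
8) 1028.571ms=3b +257.143ms=3/4b
9) 1285.714ms=15/4b +1285.714ms=15/4b
10) 2571.429ms=15/2b +514.286ms=3/2b
11) 3085.714ms=9b +514.286ms=3/2b
12) 3600.0ms=21/2b +514.286ms=3/2b
Σ=12b of 12 (175bpm 3/4) — PASS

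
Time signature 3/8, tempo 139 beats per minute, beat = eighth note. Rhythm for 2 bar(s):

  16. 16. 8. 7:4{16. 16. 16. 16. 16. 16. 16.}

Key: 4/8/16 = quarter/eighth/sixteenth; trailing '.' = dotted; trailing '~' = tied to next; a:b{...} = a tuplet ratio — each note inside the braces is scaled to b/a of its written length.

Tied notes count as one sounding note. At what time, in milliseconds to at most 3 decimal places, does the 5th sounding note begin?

note 5 onset = 24/7b = 1479.959ms

1. 0.0ms @ 0 + 323.741ms (3/4)
2. 323.741ms @ 3/4 + 323.741ms (3/4)
3. 647.482ms @ 3/2 + 647.482ms (3/2)
4. 1294.964ms @ 3 + 184.995ms (3/7)
5. 1479.959ms @ 24/7 + 184.995ms (3/7)
6. 1664.954ms @ 27/7 + 184.995ms (3/7)
7. 1849.949ms @ 30/7 + 184.995ms (3/7)
8. 2034.943ms @ 33/7 + 184.995ms (3/7)
9. 2219.938ms @ 36/7 + 184.995ms (3/7)
10. 2404.933ms @ 39/7 + 184.995ms (3/7)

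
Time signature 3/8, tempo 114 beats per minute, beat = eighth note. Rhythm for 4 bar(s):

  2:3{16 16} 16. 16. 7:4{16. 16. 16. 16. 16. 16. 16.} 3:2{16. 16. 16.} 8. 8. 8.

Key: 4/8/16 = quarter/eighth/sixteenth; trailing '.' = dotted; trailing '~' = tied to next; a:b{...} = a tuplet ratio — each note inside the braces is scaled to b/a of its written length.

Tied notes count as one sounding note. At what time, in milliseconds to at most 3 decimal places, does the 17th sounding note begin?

note 17 onset = 21/2b = 5526.316ms

1. 0.0ms @ 0 + 394.737ms (3/4)
2. 394.737ms @ 3/4 + 394.737ms (3/4)
3. 789.474ms @ 3/2 + 394.737ms (3/4)
4. 1184.211ms @ 9/4 + 394.737ms (3/4)
5. 1578.947ms @ 3 + 225.564ms (3/7)
6. 1804.511ms @ 24/7 + 225.564ms (3/7)
7. 2030.075ms @ 27/7 + 225.564ms (3/7)
8. 2255.639ms @ 30/7 + 225.564ms (3/7)
9. 2481.203ms @ 33/7 + 225.564ms (3/7)
10. 2706.767ms @ 36/7 + 225.564ms (3/7)
11. 2932.331ms @ 39/7 + 225.564ms (3/7)
12. 3157.895ms @ 6 + 263.158ms (1/2)
13. 3421.053ms @ 13/2 + 263.158ms (1/2)
14. 3684.211ms @ 7 + 263.158ms (1/2)
15. 3947.368ms @ 15/2 + 789.474ms (3/2)
16. 4736.842ms @ 9 + 789.474ms (3/2)
17. 5526.316ms @ 21/2 + 789.474ms (3/2)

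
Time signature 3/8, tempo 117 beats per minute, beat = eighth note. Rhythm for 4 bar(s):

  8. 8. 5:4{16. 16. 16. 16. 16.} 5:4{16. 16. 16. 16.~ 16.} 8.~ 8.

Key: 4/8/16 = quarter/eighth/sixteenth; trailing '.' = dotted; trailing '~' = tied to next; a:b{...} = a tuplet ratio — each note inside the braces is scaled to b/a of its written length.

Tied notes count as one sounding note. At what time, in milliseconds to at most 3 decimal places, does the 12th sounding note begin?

1. 0.0ms @ 0 + 769.231ms (3/2)
2. 769.231ms @ 3/2 + 769.231ms (3/2)
3. 1538.462ms @ 3 + 307.692ms (3/5)
4. 1846.154ms @ 18/5 + 307.692ms (3/5)
5. 2153.846ms @ 21/5 + 307.692ms (3/5)
6. 2461.538ms @ 24/5 + 307.692ms (3/5)
7. 2769.231ms @ 27/5 + 307.692ms (3/5)
8. 3076.923ms @ 6 + 307.692ms (3/5)
9. 3384.615ms @ 33/5 + 307.692ms (3/5)
10. 3692.308ms @ 36/5 + 307.692ms (3/5)
11. 4000.0ms @ 39/5 + 615.385ms (6/5)
12. 4615.385ms @ 9 + 1538.462ms (3)

note 12 onset = 9b = 4615.385ms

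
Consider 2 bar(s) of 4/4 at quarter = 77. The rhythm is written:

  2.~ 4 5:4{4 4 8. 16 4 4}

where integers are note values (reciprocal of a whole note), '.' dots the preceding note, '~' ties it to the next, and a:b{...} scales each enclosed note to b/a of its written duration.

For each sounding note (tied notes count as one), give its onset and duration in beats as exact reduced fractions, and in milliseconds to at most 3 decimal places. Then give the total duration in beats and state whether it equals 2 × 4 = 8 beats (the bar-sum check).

1) 0.0ms=0b +3116.883ms=4b
2) 3116.883ms=4b +623.377ms=4/5b
3) 3740.26ms=24/5b +623.377ms=4/5b
4) 4363.636ms=28/5b +467.532ms=3/5b
5) 4831.169ms=31/5b +155.844ms=1/5b
6) 4987.013ms=32/5b +623.377ms=4/5b
7) 5610.39ms=36/5b +623.377ms=4/5b
Σ=8b of 8 (77bpm 4/4) — PASS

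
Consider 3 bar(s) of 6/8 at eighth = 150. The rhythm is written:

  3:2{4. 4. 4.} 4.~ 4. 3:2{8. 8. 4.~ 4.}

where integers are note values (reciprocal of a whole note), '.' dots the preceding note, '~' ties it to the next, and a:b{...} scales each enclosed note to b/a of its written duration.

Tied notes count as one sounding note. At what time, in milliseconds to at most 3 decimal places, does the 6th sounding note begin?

note 6 onset = 13b = 5200.0ms

1. 0.0ms @ 0 + 800.0ms (2)
2. 800.0ms @ 2 + 800.0ms (2)
3. 1600.0ms @ 4 + 800.0ms (2)
4. 2400.0ms @ 6 + 2400.0ms (6)
5. 4800.0ms @ 12 + 400.0ms (1)
6. 5200.0ms @ 13 + 400.0ms (1)
7. 5600.0ms @ 14 + 1600.0ms (4)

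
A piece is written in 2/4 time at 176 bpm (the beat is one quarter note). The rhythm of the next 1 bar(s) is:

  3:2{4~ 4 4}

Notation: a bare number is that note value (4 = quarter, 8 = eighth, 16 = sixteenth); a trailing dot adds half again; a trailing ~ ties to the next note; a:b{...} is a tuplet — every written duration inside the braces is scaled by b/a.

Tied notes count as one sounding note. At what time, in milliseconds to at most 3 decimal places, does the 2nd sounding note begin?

1. 0.0ms @ 0 + 454.545ms (4/3)
2. 454.545ms @ 4/3 + 227.273ms (2/3)

note 2 onset = 4/3b = 454.545ms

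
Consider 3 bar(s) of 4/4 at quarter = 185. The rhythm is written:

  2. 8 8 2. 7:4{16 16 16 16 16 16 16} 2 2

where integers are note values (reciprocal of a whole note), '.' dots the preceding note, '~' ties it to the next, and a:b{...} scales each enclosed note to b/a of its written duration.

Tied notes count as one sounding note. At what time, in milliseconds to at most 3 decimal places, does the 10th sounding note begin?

1. 0.0ms @ 0 + 972.973ms (3)
2. 972.973ms @ 3 + 162.162ms (1/2)
3. 1135.135ms @ 7/2 + 162.162ms (1/2)
4. 1297.297ms @ 4 + 972.973ms (3)
5. 2270.27ms @ 7 + 46.332ms (1/7)
6. 2316.602ms @ 50/7 + 46.332ms (1/7)
7. 2362.934ms @ 51/7 + 46.332ms (1/7)
8. 2409.266ms @ 52/7 + 46.332ms (1/7)
9. 2455.598ms @ 53/7 + 46.332ms (1/7)
10. 2501.931ms @ 54/7 + 46.332ms (1/7)
11. 2548.263ms @ 55/7 + 46.332ms (1/7)
12. 2594.595ms @ 8 + 648.649ms (2)
13. 3243.243ms @ 10 + 648.649ms (2)

note 10 onset = 54/7b = 2501.931ms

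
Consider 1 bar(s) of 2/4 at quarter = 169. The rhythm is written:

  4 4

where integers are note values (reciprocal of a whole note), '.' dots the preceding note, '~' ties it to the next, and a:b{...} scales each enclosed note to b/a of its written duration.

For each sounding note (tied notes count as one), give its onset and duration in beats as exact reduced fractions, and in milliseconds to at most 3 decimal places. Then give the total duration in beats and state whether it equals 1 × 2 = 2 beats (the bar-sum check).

1) 0.0ms=0b +355.03ms=1b
2) 355.03ms=1b +355.03ms=1b
Σ=2b of 2 (169bpm 2/4) — PASS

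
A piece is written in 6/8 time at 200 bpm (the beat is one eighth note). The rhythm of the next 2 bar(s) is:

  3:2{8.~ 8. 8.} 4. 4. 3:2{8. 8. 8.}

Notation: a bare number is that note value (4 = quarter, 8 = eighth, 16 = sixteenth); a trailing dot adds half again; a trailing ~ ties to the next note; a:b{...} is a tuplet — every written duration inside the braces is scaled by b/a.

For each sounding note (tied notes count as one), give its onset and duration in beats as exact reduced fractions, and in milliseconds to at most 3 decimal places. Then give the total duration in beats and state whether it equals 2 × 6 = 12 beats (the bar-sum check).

1) 0.0ms=0b +600.0ms=2b
2) 600.0ms=2b +300.0ms=1b
3) 900.0ms=3b +900.0ms=3b
4) 1800.0ms=6b +900.0ms=3b
5) 2700.0ms=9b +300.0ms=1b
6) 3000.0ms=10b +300.0ms=1b
7) 3300.0ms=11b +300.0ms=1b
Σ=12b of 12 (200bpm 6/8) — PASS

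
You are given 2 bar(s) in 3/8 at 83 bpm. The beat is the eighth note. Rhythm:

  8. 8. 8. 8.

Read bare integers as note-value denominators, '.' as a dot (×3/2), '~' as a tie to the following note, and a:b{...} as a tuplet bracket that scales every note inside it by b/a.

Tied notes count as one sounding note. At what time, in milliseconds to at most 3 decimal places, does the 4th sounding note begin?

1. 0.0ms @ 0 + 1084.337ms (3/2)
2. 1084.337ms @ 3/2 + 1084.337ms (3/2)
3. 2168.675ms @ 3 + 1084.337ms (3/2)
4. 3253.012ms @ 9/2 + 1084.337ms (3/2)

note 4 onset = 9/2b = 3253.012ms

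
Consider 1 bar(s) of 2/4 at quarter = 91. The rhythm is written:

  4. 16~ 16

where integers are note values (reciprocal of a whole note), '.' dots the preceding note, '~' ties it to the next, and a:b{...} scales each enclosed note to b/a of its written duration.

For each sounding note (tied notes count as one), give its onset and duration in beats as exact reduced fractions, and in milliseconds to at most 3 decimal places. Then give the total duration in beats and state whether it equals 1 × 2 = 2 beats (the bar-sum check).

1) 0.0ms=0b +989.011ms=3/2b
2) 989.011ms=3/2b +329.67ms=1/2b
Σ=2b of 2 (91bpm 2/4) — PASS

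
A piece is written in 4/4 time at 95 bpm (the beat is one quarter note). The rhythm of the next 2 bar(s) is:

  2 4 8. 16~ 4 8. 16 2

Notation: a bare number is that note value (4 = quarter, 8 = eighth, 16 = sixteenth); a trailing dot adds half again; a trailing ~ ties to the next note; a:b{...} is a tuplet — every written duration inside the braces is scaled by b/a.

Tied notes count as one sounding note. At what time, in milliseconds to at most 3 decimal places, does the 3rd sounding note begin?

1. 0.0ms @ 0 + 1263.158ms (2)
2. 1263.158ms @ 2 + 631.579ms (1)
3. 1894.737ms @ 3 + 473.684ms (3/4)
4. 2368.421ms @ 15/4 + 789.474ms (5/4)
5. 3157.895ms @ 5 + 473.684ms (3/4)
6. 3631.579ms @ 23/4 + 157.895ms (1/4)
7. 3789.474ms @ 6 + 1263.158ms (2)

note 3 onset = 3b = 1894.737ms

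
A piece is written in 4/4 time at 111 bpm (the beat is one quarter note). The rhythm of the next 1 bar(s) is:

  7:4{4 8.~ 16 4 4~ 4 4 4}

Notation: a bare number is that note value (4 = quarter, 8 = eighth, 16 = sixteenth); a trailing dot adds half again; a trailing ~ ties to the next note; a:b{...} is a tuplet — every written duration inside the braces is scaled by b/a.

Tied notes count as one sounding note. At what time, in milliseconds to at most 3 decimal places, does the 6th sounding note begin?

note 6 onset = 24/7b = 1853.282ms

1. 0.0ms @ 0 + 308.88ms (4/7)
2. 308.88ms @ 4/7 + 308.88ms (4/7)
3. 617.761ms @ 8/7 + 308.88ms (4/7)
4. 926.641ms @ 12/7 + 617.761ms (8/7)
5. 1544.402ms @ 20/7 + 308.88ms (4/7)
6. 1853.282ms @ 24/7 + 308.88ms (4/7)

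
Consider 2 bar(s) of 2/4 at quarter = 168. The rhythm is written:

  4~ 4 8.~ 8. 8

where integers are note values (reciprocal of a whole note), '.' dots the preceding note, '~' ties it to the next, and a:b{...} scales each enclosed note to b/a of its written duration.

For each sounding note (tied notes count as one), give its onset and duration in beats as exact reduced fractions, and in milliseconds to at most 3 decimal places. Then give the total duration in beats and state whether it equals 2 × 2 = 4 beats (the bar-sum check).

1) 0.0ms=0b +714.286ms=2b
2) 714.286ms=2b +535.714ms=3/2b
3) 1250.0ms=7/2b +178.571ms=1/2b
Σ=4b of 4 (168bpm 2/4) — PASS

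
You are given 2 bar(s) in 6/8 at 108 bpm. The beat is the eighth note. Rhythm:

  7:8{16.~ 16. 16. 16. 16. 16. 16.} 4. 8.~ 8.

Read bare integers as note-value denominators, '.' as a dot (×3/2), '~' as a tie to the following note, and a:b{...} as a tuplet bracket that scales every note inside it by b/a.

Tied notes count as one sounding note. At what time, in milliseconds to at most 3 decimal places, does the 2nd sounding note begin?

1. 0.0ms @ 0 + 952.381ms (12/7)
2. 952.381ms @ 12/7 + 476.19ms (6/7)
3. 1428.571ms @ 18/7 + 476.19ms (6/7)
4. 1904.762ms @ 24/7 + 476.19ms (6/7)
5. 2380.952ms @ 30/7 + 476.19ms (6/7)
6. 2857.143ms @ 36/7 + 476.19ms (6/7)
7. 3333.333ms @ 6 + 1666.667ms (3)
8. 5000.0ms @ 9 + 1666.667ms (3)

note 2 onset = 12/7b = 952.381ms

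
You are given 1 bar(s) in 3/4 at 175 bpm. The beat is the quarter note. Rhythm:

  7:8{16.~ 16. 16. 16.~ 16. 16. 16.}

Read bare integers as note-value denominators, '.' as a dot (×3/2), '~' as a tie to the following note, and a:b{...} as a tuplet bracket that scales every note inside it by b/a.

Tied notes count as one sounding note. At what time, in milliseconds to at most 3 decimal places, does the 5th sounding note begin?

1. 0.0ms @ 0 + 293.878ms (6/7)
2. 293.878ms @ 6/7 + 146.939ms (3/7)
3. 440.816ms @ 9/7 + 293.878ms (6/7)
4. 734.694ms @ 15/7 + 146.939ms (3/7)
5. 881.633ms @ 18/7 + 146.939ms (3/7)

note 5 onset = 18/7b = 881.633ms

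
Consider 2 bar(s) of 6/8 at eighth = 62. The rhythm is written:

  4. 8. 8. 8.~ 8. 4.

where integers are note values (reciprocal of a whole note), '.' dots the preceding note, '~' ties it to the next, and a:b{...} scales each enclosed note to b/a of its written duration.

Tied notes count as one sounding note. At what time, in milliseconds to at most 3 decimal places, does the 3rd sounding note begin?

note 3 onset = 9/2b = 4354.839ms

1. 0.0ms @ 0 + 2903.226ms (3)
2. 2903.226ms @ 3 + 1451.613ms (3/2)
3. 4354.839ms @ 9/2 + 1451.613ms (3/2)
4. 5806.452ms @ 6 + 2903.226ms (3)
5. 8709.677ms @ 9 + 2903.226ms (3)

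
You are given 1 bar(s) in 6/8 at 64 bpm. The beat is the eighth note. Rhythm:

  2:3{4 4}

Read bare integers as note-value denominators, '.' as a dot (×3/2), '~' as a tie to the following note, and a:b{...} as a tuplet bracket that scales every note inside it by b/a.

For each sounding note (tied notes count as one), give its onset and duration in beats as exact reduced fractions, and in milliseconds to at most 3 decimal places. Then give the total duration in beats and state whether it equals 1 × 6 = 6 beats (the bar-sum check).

1) 0.0ms=0b +2812.5ms=3b
2) 2812.5ms=3b +2812.5ms=3b
Σ=6b of 6 (64bpm 6/8) — PASS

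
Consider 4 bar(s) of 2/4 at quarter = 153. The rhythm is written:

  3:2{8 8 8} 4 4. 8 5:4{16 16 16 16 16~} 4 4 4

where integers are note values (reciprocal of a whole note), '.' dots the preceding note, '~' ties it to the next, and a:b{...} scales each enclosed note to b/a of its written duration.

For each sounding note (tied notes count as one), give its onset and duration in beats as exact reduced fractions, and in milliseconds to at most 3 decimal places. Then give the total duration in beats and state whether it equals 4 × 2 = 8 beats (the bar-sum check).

1) 0.0ms=0b +130.719ms=1/3b
2) 130.719ms=1/3b +130.719ms=1/3b
3) 261.438ms=2/3b +130.719ms=1/3b
4) 392.157ms=1b +392.157ms=1b
5) 784.314ms=2b +588.235ms=3/2b
6) 1372.549ms=7/2b +196.078ms=1/2b
7) 1568.627ms=4b +78.431ms=1/5b
8) 1647.059ms=21/5b +78.431ms=1/5b
9) 1725.49ms=22/5b +78.431ms=1/5b
10) 1803.922ms=23/5b +78.431ms=1/5b
11) 1882.353ms=24/5b +470.588ms=6/5b
12) 2352.941ms=6b +392.157ms=1b
13) 2745.098ms=7b +392.157ms=1b
Σ=8b of 8 (153bpm 2/4) — PASS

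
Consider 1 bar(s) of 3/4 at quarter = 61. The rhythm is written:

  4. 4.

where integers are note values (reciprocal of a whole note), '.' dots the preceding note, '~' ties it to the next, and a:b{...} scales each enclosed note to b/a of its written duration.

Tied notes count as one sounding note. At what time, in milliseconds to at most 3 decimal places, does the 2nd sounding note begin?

note 2 onset = 3/2b = 1475.41ms

1. 0.0ms @ 0 + 1475.41ms (3/2)
2. 1475.41ms @ 3/2 + 1475.41ms (3/2)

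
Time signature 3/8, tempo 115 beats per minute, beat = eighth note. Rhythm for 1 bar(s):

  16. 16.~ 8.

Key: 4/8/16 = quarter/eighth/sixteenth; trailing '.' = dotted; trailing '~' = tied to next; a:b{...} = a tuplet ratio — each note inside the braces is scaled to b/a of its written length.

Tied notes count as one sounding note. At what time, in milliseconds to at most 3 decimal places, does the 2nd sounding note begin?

1. 0.0ms @ 0 + 391.304ms (3/4)
2. 391.304ms @ 3/4 + 1173.913ms (9/4)

note 2 onset = 3/4b = 391.304ms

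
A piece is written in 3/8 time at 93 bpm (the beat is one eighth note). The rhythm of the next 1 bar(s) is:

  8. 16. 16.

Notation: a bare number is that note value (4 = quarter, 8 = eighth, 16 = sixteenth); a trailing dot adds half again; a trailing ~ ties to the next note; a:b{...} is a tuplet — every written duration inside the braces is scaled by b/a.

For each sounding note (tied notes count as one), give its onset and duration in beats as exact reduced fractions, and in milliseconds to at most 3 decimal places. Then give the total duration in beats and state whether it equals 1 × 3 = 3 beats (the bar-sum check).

1) 0.0ms=0b +967.742ms=3/2b
2) 967.742ms=3/2b +483.871ms=3/4b
3) 1451.613ms=9/4b +483.871ms=3/4b
Σ=3b of 3 (93bpm 3/8) — PASS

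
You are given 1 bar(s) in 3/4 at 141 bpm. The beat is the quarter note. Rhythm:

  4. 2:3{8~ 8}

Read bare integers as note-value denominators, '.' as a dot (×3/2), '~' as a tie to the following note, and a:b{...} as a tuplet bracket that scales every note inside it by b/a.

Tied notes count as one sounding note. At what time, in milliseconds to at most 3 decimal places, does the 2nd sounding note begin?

1. 0.0ms @ 0 + 638.298ms (3/2)
2. 638.298ms @ 3/2 + 638.298ms (3/2)

note 2 onset = 3/2b = 638.298ms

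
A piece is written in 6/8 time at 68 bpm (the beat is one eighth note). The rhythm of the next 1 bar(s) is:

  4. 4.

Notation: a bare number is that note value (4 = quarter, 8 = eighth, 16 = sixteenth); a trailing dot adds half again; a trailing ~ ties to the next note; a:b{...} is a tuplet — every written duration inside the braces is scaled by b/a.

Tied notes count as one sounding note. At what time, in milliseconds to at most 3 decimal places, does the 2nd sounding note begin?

note 2 onset = 3b = 2647.059ms

1. 0.0ms @ 0 + 2647.059ms (3)
2. 2647.059ms @ 3 + 2647.059ms (3)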